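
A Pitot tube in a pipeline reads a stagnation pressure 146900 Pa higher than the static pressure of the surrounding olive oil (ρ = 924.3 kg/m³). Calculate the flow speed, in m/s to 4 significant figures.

v ≈ 17.83 m/s

The dynamic pressure equals the rise in static pressure at the stagnation point: ΔP = ½ρv².
v = √(2ΔP/ρ) = √(2·146900/924.3) = 17.83 m/s.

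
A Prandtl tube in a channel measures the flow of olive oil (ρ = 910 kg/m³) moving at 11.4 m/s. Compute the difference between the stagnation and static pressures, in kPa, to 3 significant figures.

ΔP ≈ 59.1 kPa

The dynamic pressure equals the rise in static pressure at the stagnation point: ΔP = ½ρv².
ΔP = ½·910·11.4² = 59100 Pa.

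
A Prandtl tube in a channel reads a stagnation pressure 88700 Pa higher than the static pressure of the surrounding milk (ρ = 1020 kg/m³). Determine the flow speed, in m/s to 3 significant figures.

v ≈ 13.2 m/s

Bernoulli between the free stream and the stagnation point: ½ρv² = P_stag − P_static.
v = √(2ΔP/ρ) = √(2·88700/1020) = 13.2 m/s.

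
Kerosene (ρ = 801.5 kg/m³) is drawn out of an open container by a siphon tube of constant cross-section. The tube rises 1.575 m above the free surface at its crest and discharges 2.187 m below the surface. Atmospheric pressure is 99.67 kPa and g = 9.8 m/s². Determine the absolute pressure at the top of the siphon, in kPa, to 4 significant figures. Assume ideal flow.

From the surface to the outlet (both open to atmosphere, surface at rest): v = √(2g·h_out) = √(2·9.8·2.187) = 6.547 m/s.
The bore is uniform, so the speed at the crest is the same v. Bernoulli surface→crest: P_atm = P_top + ½ρv² + ρg·h_top.
P_top = 99670 − ½·801.5·6.547² − 801.5·9.8·1.575 = 70120 Pa.

P_top ≈ 70.12 kPa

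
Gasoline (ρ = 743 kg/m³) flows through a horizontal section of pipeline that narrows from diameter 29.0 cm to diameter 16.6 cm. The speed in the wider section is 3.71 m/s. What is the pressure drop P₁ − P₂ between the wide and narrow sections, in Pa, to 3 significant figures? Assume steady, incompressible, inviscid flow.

ΔP = 42500 Pa

Mass conservation (A₁v₁ = A₂v₂) gives v₂ = 3.71 × 661/216 = 11.3 m/s.
Bernoulli (h₁ = h₂): P₁ − P₂ = ½ρ(v₂² − v₁²).
P₁ − P₂ = ½·743·(11.3² − 3.71²) = ½·743·114 = 42500 Pa.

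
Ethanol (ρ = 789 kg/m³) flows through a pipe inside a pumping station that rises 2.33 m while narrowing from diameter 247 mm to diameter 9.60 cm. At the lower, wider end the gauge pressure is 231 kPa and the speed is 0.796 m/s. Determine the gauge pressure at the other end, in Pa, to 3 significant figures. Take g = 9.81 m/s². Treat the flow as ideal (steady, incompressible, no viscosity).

Mass conservation (A₁v₁ = A₂v₂) gives v₂ = 0.796 × 479/72.4 = 5.27 m/s.
Applying Bernoulli between the two ends and solving for P₂: P₂ = P₁ + ½ρ(v₁² − v₂²) − ρgΔh.
P₂ = 231000 + ½·789·(0.796² − 5.27²) − 789·9.81·(+2.33) = 231000 + (-10700) − (18000) = 202000 Pa.

202000 Pa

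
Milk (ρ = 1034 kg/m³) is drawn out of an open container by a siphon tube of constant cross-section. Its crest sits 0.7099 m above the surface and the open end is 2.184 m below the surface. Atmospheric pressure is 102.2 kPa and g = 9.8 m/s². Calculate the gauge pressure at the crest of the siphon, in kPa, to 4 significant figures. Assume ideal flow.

P_gauge ≈ -29.32 kPa

Bernoulli surface→outlet gives ½v² = g·h_out, so v = √(2·9.8·2.184) = 6.543 m/s.
Continuity keeps v the same throughout the tube; from surface to crest, P_atm + 0 = P_top + ½ρv² + ρg·h_top.
P_top = 102200 − ½·1034·6.543² − 1034·9.8·0.7099 = 72880 Pa. So P_gauge = P_top − P_atm = -29320 Pa.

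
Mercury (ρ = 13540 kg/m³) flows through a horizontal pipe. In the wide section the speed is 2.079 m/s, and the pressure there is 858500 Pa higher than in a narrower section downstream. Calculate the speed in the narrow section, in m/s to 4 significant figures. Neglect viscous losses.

Along the level pipe P + ½ρv² is conserved, hence v₂² = v₁² + 2(P₁ − P₂)/ρ.
v₂ = √(2.079² + 2·858500/13540) = √(4.322 + 126.8) = 11.45 m/s.

v₂ = 11.45 m/s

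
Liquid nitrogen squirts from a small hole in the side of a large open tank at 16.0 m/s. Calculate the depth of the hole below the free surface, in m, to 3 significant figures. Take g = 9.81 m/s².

Inverting v = √(2gh) gives h = v² / 2g.
h = 16.0²/(2·9.81) = 256/19.62 = 13.0 m.

13.0 m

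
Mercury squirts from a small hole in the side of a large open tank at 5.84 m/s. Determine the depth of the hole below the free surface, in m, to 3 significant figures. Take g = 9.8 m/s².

h ≈ 1.74 m

Torricelli: v = √(2gh), so h = v²/(2g).
h = 5.84²/(2·9.8) = 34.1/19.60 = 1.74 m.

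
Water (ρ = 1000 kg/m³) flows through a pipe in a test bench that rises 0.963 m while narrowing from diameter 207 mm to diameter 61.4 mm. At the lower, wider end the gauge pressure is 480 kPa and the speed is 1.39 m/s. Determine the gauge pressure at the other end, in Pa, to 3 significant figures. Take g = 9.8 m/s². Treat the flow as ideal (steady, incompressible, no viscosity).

Continuity gives A₁v₁ = A₂v₂, so v₂ = (337 cm²)/(29.6 cm²) × 1.39 m/s = 15.8 m/s.
Energy conservation along the streamline gives P₂ = P₁ − ½ρ(v₂² − v₁²) − ρg(h₂ − h₁).
P₂ = 480000 + ½·1000·(1.39² − 15.8²) − 1000·9.8·(+0.963) = 480000 + (-124000) − (9440) = 347000 Pa.

347000 Pa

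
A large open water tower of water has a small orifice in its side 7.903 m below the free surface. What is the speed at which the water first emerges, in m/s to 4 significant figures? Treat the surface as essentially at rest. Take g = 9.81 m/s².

v = 12.45 m/s

With the surface at rest and both surface and jet at atmospheric pressure, Bernoulli gives ρg h = ½ρv², so v = √(2gh) = √(2·9.81·7.903) = 12.45 m/s.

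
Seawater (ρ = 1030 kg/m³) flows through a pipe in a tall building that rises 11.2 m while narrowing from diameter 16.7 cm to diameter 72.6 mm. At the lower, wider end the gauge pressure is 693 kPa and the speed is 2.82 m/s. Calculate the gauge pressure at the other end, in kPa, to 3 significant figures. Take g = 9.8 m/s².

The volume flow rate is constant, so v₂ = (A₁/A₂)v₁ = (219/41.4)·2.82 = 14.9 m/s.
Bernoulli: P₁ + ½ρv₁² + ρg h₁ = P₂ + ½ρv₂² + ρg h₂, so P₂ = P₁ + ½ρ(v₁² − v₂²) − ρg(h₂ − h₁).
P₂ = 693000 + ½·1030·(2.82² − 14.9²) − 1030·9.8·(+11.2) = 693000 + (-111000) − (113000) = 469000 Pa.

469 kPa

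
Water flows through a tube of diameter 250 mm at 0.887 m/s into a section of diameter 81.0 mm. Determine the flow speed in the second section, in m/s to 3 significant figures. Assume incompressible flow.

8.45 m/s

Continuity gives A₁v₁ = A₂v₂, so v₂ = (491 cm²)/(51.5 cm²) × 0.887 m/s = 8.45 m/s.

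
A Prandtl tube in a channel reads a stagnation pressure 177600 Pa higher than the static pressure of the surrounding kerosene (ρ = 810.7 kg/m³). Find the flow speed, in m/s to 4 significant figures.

At the stagnation point the flow is brought to rest, so Bernoulli gives P_stag − P_static = ½ρv².
v = √(2ΔP/ρ) = √(2·177600/810.7) = 20.93 m/s.

v ≈ 20.93 m/s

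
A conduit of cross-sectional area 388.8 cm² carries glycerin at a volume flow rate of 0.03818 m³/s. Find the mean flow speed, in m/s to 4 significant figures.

0.9820 m/s

Q = 0.03818 m³/s = 0.03818 m³/s.
v = Q/A = 0.03818 / 0.03888 = 0.9820 m/s.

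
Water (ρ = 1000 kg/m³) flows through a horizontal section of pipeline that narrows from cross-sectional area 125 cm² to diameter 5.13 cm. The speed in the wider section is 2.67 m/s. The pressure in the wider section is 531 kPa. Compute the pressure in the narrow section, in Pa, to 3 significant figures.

By continuity, v₂ = v₁·A₁/A₂ = 2.67·(125/20.7) = 16.1 m/s.
The pipe is horizontal, so Bernoulli reduces to P₁ + ½ρv₁² = P₂ + ½ρv₂².
P₂ = P₁ − ½ρ(v₂² − v₁²) = 531000 − ½·1000·(16.1² − 2.67²) = 531000 − 127000 = 404000 Pa.

P₂ = 404000 Pa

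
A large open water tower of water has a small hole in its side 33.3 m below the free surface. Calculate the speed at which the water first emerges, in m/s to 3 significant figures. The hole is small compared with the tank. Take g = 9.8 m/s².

Bernoulli from surface to hole (P equal, v_surface ≈ 0): v = √(2gh) = √(2×9.8×33.3) = 25.5 m/s.

v ≈ 25.5 m/s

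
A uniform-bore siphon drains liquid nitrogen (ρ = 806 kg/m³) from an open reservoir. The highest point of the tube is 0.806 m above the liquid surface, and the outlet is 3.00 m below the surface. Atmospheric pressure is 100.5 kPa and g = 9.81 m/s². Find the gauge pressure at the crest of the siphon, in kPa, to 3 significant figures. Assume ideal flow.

From the surface to the outlet (both open to atmosphere, surface at rest): v = √(2g·h_out) = √(2·9.81·3.00) = 7.67 m/s.
Continuity keeps v the same throughout the tube; from surface to crest, P_atm + 0 = P_top + ½ρv² + ρg·h_top.
P_top = 100500 − ½·806·7.67² − 806·9.81·0.806 = 70400 Pa. So P_gauge = P_top − P_atm = -30100 Pa.

-30.1 kPa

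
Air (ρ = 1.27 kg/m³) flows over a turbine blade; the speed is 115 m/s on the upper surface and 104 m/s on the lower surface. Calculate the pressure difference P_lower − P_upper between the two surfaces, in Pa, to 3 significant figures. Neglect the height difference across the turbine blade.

The pressure is lower where the speed is higher: ΔP = ½ρ(v_up² − v_low²).
ΔP = ½·1.27·(115² − 104²) = 1530 Pa.

1530 Pa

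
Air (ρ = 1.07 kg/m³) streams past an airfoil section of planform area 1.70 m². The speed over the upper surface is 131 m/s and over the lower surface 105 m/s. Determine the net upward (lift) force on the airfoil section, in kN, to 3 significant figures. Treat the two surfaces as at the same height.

5.58 kN

The faster flow above has the lower pressure; Bernoulli (same height) gives ΔP = ½ρ(v_up² − v_low²).
ΔP = ½·1.07·(131² − 105²) = 3280 Pa.
Lift = ΔP · A = 3280 × 1.70 = 5580 N.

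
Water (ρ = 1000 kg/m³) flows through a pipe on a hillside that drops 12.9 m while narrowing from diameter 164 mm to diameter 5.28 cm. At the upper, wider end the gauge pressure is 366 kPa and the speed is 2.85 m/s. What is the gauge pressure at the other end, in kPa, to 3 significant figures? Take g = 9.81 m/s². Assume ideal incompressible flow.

P₂ ≈ 119 kPa

Mass conservation (A₁v₁ = A₂v₂) gives v₂ = 2.85 × 211/21.9 = 27.5 m/s.
Energy conservation along the streamline gives P₂ = P₁ − ½ρ(v₂² − v₁²) − ρg(h₂ − h₁).
P₂ = 366000 + ½·1000·(2.85² − 27.5²) − 1000·9.81·(−12.9) = 366000 + (-374000) − (-127000) = 119000 Pa.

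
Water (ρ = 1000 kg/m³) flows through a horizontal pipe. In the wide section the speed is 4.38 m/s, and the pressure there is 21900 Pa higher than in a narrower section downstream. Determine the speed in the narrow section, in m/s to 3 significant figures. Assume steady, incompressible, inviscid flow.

v₂ ≈ 7.94 m/s

With h₁ = h₂, rearranging Bernoulli gives v₂ = √(v₁² + 2ΔP/ρ).
v₂ = √(4.38² + 2·21900/1000) = √(19.2 + 43.8) = 7.94 m/s.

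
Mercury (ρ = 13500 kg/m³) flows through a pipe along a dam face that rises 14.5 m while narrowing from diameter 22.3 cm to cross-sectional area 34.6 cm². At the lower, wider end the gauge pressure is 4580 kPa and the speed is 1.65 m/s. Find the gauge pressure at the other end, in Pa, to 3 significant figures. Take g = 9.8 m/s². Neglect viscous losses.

338000 Pa

By continuity, v₂ = v₁·A₁/A₂ = 1.65·(391/34.6) = 18.6 m/s.
Bernoulli: P₁ + ½ρv₁² + ρg h₁ = P₂ + ½ρv₂² + ρg h₂, so P₂ = P₁ + ½ρ(v₁² − v₂²) − ρg(h₂ − h₁).
P₂ = 4580000 + ½·13500·(1.65² − 18.6²) − 13500·9.8·(+14.5) = 4580000 + (-2320000) − (1920000) = 338000 Pa.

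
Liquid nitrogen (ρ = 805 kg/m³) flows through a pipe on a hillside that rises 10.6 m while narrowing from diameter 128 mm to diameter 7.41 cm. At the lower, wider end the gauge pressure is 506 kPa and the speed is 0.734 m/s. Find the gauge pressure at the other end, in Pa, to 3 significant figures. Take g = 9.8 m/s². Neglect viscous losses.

The volume flow rate is constant, so v₂ = (A₁/A₂)v₁ = (129/43.1)·0.734 = 2.19 m/s.
Bernoulli: P₁ + ½ρv₁² + ρg h₁ = P₂ + ½ρv₂² + ρg h₂, so P₂ = P₁ + ½ρ(v₁² − v₂²) − ρg(h₂ − h₁).
P₂ = 506000 + ½·805·(0.734² − 2.19²) − 805·9.8·(+10.6) = 506000 + (-1710) − (83600) = 421000 Pa.

P₂ ≈ 421000 Pa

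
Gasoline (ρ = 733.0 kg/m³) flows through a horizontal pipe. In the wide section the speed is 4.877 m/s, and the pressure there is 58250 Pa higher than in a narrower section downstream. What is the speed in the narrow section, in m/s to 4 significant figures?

Along the level pipe P + ½ρv² is conserved, hence v₂² = v₁² + 2(P₁ − P₂)/ρ.
v₂ = √(4.877² + 2·58250/733.0) = √(23.79 + 158.9) = 13.52 m/s.

v₂ = 13.52 m/s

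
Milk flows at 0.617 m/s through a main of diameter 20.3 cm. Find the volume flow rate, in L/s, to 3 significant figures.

Q ≈ 20.0 L/s

Q = A·v = 0.0324 m² × 0.617 m/s = 0.0200 m³/s.
Converting: 0.0200 m³/s × 1000 = 20.0 L/s.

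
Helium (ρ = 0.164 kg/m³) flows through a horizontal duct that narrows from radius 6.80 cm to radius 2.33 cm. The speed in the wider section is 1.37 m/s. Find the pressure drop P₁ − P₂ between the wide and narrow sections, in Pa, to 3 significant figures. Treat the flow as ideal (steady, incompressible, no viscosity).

The volume flow rate is constant, so v₂ = (A₁/A₂)v₁ = (145/17.1)·1.37 = 11.7 m/s.
Bernoulli (h₁ = h₂): P₁ − P₂ = ½ρ(v₂² − v₁²).
P₁ − P₂ = ½·0.164·(11.7² − 1.37²) = ½·0.164·134 = 11.0 Pa.

11.0 Pa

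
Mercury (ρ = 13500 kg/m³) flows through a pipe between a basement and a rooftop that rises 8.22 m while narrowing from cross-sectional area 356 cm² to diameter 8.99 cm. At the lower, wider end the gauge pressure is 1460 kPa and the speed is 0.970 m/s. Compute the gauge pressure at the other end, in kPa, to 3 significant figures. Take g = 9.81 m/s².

The volume flow rate is constant, so v₂ = (A₁/A₂)v₁ = (356/63.5)·0.970 = 5.44 m/s.
Energy conservation along the streamline gives P₂ = P₁ − ½ρ(v₂² − v₁²) − ρg(h₂ − h₁).
P₂ = 1460000 + ½·13500·(0.970² − 5.44²) − 13500·9.81·(+8.22) = 1460000 + (-193000) − (1090000) = 178000 Pa.

P₂ ≈ 178 kPa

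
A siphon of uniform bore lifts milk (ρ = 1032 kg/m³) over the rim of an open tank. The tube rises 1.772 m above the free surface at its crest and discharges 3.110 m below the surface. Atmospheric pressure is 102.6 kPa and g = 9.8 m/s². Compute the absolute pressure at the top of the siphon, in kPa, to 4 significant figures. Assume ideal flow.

From the surface to the outlet (both open to atmosphere, surface at rest): v = √(2g·h_out) = √(2·9.8·3.110) = 7.807 m/s.
Continuity keeps v the same throughout the tube; from surface to crest, P_atm + 0 = P_top + ½ρv² + ρg·h_top.
P_top = 102600 − ½·1032·7.807² − 1032·9.8·1.772 = 53230 Pa.

P_top = 53.23 kPa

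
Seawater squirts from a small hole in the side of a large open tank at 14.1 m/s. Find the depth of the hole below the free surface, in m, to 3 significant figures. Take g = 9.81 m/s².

10.1 m

For a small hole in a large open tank, ½v² = gh, giving h = v²/(2g).
h = 14.1²/(2·9.81) = 199/19.62 = 10.1 m.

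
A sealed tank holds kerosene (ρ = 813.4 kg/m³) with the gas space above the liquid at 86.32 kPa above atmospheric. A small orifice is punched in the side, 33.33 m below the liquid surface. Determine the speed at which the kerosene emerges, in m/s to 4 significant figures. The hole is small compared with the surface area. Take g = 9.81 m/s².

v = 29.43 m/s

Take point 1 at the surface (v₁ ≈ 0) and point 2 at the hole (at atmospheric pressure). Bernoulli: P₁ + ρg h = P_atm + ½ρv₂².
With P₁ − P_atm = 86320 Pa, v₂ = √(2gh + 2ΔP/ρ) = √(2·9.81·33.33 + 2·86320/813.4) = 29.43 m/s.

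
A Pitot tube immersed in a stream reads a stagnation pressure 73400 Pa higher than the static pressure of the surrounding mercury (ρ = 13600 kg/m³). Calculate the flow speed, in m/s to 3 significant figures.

v ≈ 3.29 m/s

The dynamic pressure equals the rise in static pressure at the stagnation point: ΔP = ½ρv².
v = √(2ΔP/ρ) = √(2·73400/13600) = 3.29 m/s.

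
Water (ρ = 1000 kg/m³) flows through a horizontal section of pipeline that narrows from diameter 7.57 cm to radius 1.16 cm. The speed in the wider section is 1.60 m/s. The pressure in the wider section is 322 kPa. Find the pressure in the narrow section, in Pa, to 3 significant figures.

By continuity, v₂ = v₁·A₁/A₂ = 1.60·(45.0/4.23) = 17.0 m/s.
With no height change, Bernoulli's equation is P₁ + ½ρv₁² = P₂ + ½ρv₂².
P₂ = P₁ − ½ρ(v₂² − v₁²) = 322000 − ½·1000·(17.0² − 1.60²) = 322000 − 144000 = 178000 Pa.

P₂ = 178000 Pa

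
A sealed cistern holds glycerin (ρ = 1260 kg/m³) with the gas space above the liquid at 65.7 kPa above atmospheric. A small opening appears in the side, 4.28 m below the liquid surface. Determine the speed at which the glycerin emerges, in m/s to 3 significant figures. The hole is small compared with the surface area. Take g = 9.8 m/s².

13.7 m/s

Take point 1 at the surface (v₁ ≈ 0) and point 2 at the hole (at atmospheric pressure). Bernoulli: P₁ + ρg h = P_atm + ½ρv₂².
With P₁ − P_atm = 65700 Pa, v₂ = √(2gh + 2ΔP/ρ) = √(2·9.8·4.28 + 2·65700/1260) = 13.7 m/s.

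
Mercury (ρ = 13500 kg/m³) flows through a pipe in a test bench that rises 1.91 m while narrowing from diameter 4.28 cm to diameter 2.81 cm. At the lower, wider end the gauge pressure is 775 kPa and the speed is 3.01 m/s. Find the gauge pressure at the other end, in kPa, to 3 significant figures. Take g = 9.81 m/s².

P₂ ≈ 254 kPa

Mass conservation (A₁v₁ = A₂v₂) gives v₂ = 3.01 × 14.4/6.20 = 6.98 m/s.
Bernoulli: P₁ + ½ρv₁² + ρg h₁ = P₂ + ½ρv₂² + ρg h₂, so P₂ = P₁ + ½ρ(v₁² − v₂²) − ρg(h₂ − h₁).
P₂ = 775000 + ½·13500·(3.01² − 6.98²) − 13500·9.81·(+1.91) = 775000 + (-268000) − (253000) = 254000 Pa.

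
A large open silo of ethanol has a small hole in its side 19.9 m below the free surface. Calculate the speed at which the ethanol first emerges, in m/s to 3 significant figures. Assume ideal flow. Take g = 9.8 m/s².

Torricelli's result v = √(2gh) gives v = √(2·9.8·19.9) = 19.7 m/s.

v ≈ 19.7 m/s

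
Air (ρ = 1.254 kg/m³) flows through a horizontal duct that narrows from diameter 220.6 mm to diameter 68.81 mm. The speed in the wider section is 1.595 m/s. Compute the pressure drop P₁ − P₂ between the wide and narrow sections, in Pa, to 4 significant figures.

ΔP = 166.9 Pa

Continuity gives A₁v₁ = A₂v₂, so v₂ = (382.2 cm²)/(37.19 cm²) × 1.595 m/s = 16.39 m/s.
The pipe is horizontal, so Bernoulli reduces to P₁ + ½ρv₁² = P₂ + ½ρv₂².
P₁ − P₂ = ½·1.254·(16.39² − 1.595²) = ½·1.254·266.2 = 166.9 Pa.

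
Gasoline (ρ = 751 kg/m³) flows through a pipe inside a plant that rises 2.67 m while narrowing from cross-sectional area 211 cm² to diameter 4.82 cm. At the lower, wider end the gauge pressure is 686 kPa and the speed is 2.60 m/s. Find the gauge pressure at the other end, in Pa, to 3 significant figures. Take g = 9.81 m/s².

P₂ = 329000 Pa

Continuity gives A₁v₁ = A₂v₂, so v₂ = (211 cm²)/(18.2 cm²) × 2.60 m/s = 30.1 m/s.
Energy conservation along the streamline gives P₂ = P₁ − ½ρ(v₂² − v₁²) − ρg(h₂ − h₁).
P₂ = 686000 + ½·751·(2.60² − 30.1²) − 751·9.81·(+2.67) = 686000 + (-337000) − (19700) = 329000 Pa.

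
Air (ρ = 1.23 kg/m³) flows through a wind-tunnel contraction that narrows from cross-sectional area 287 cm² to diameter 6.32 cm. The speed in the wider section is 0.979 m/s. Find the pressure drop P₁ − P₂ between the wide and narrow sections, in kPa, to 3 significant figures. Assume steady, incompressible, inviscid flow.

ΔP = 0.0487 kPa

Continuity gives A₁v₁ = A₂v₂, so v₂ = (287 cm²)/(31.4 cm²) × 0.979 m/s = 8.96 m/s.
With no height change, Bernoulli's equation is P₁ + ½ρv₁² = P₂ + ½ρv₂².
P₁ − P₂ = ½·1.23·(8.96² − 0.979²) = ½·1.23·79.3 = 48.7 Pa.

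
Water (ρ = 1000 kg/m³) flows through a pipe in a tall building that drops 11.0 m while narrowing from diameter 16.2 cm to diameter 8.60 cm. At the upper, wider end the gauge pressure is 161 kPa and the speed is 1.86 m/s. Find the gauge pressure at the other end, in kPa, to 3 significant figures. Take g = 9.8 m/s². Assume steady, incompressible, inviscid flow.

By continuity, v₂ = v₁·A₁/A₂ = 1.86·(206/58.1) = 6.60 m/s.
Applying Bernoulli between the two ends and solving for P₂: P₂ = P₁ + ½ρ(v₁² − v₂²) − ρgΔh.
P₂ = 161000 + ½·1000·(1.86² − 6.60²) − 1000·9.8·(−11.0) = 161000 + (-20100) − (-108000) = 249000 Pa.

249 kPa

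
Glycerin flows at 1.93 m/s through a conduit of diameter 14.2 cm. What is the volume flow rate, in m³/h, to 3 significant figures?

Q = 110 m³/h

Q = A·v = 0.0158 m² × 1.93 m/s = 0.0306 m³/s.
Converting: 0.0306 m³/s × 3600 = 110 m³/h.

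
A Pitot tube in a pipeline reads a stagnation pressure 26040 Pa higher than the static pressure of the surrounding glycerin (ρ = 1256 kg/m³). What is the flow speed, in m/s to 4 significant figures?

At the stagnation point the flow is brought to rest, so Bernoulli gives P_stag − P_static = ½ρv².
v = √(2ΔP/ρ) = √(2·26040/1256) = 6.439 m/s.

6.439 m/s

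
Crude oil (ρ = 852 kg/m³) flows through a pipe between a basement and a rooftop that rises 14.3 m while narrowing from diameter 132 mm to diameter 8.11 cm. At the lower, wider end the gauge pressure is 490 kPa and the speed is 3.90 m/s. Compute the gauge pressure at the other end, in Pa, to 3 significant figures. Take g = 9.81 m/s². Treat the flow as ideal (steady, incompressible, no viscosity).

By continuity, v₂ = v₁·A₁/A₂ = 3.90·(137/51.7) = 10.3 m/s.
Applying Bernoulli between the two ends and solving for P₂: P₂ = P₁ + ½ρ(v₁² − v₂²) − ρgΔh.
P₂ = 490000 + ½·852·(3.90² − 10.3²) − 852·9.81·(+14.3) = 490000 + (-39000) − (120000) = 331000 Pa.

331000 Pa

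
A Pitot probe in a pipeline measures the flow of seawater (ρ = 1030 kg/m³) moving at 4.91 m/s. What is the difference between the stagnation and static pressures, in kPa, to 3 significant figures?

The dynamic pressure equals the rise in static pressure at the stagnation point: ΔP = ½ρv².
ΔP = ½·1030·4.91² = 12400 Pa.

ΔP ≈ 12.4 kPa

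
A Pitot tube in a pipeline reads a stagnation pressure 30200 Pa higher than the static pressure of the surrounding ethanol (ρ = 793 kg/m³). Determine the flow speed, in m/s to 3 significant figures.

At the stagnation point the flow is brought to rest, so Bernoulli gives P_stag − P_static = ½ρv².
v = √(2ΔP/ρ) = √(2·30200/793) = 8.73 m/s.

v ≈ 8.73 m/s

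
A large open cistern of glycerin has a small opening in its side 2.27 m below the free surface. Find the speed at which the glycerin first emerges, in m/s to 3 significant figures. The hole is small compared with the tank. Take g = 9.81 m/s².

6.67 m/s

Bernoulli from surface to hole (P equal, v_surface ≈ 0): v = √(2gh) = √(2×9.81×2.27) = 6.67 m/s.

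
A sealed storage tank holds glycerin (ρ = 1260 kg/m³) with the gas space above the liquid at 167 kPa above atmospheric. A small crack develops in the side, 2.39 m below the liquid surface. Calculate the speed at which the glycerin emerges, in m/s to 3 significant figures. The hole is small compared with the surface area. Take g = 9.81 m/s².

v = 17.7 m/s

Take point 1 at the surface (v₁ ≈ 0) and point 2 at the hole (at atmospheric pressure). Bernoulli: P₁ + ρg h = P_atm + ½ρv₂².
With P₁ − P_atm = 167000 Pa, v₂ = √(2gh + 2ΔP/ρ) = √(2·9.81·2.39 + 2·167000/1260) = 17.7 m/s.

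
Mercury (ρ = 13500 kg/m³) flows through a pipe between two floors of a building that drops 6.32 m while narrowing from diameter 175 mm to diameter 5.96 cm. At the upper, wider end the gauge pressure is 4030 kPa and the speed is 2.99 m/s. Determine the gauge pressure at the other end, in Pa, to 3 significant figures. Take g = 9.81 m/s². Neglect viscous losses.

By continuity, v₂ = v₁·A₁/A₂ = 2.99·(241/27.9) = 25.8 m/s.
Applying Bernoulli between the two ends and solving for P₂: P₂ = P₁ + ½ρ(v₁² − v₂²) − ρgΔh.
P₂ = 4030000 + ½·13500·(2.99² − 25.8²) − 13500·9.81·(−6.32) = 4030000 + (-4430000) − (-837000) = 442000 Pa.

P₂ = 442000 Pa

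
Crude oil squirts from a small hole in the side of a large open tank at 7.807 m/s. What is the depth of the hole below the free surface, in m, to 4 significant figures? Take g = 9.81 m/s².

Inverting v = √(2gh) gives h = v² / 2g.
h = 7.807²/(2·9.81) = 60.95/19.62 = 3.106 m.

3.106 m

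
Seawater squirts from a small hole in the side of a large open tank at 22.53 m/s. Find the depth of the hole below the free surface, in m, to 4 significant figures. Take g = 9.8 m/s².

25.90 m

For a small hole in a large open tank, ½v² = gh, giving h = v²/(2g).
h = 22.53²/(2·9.8) = 507.6/19.60 = 25.90 m.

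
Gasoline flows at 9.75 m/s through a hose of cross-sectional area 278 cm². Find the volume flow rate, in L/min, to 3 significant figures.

Q = A·v = 0.0278 m² × 9.75 m/s = 0.271 m³/s.
Converting: 0.271 m³/s × 60000 = 16300 L/min.

Q ≈ 16300 L/min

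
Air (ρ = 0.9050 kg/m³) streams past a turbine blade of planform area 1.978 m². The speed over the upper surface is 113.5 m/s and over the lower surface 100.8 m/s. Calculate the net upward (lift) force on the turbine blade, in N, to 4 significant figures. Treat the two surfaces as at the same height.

2436 N

With equal heights on the two surfaces, Bernoulli gives P_lower − P_upper = ½ρ(v_upper² − v_lower²).
ΔP = ½·0.9050·(113.5² − 100.8²) = 1232 Pa.
Lift = ΔP · A = 1232 × 1.978 = 2436 N.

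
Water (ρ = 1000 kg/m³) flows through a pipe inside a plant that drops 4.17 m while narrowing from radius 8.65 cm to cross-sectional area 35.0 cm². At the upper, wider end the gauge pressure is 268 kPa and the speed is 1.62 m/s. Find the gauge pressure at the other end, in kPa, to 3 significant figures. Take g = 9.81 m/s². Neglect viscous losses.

P₂ ≈ 251 kPa

Continuity gives A₁v₁ = A₂v₂, so v₂ = (235 cm²)/(35.0 cm²) × 1.62 m/s = 10.9 m/s.
Energy conservation along the streamline gives P₂ = P₁ − ½ρ(v₂² − v₁²) − ρg(h₂ − h₁).
P₂ = 268000 + ½·1000·(1.62² − 10.9²) − 1000·9.81·(−4.17) = 268000 + (-57900) − (-40900) = 251000 Pa.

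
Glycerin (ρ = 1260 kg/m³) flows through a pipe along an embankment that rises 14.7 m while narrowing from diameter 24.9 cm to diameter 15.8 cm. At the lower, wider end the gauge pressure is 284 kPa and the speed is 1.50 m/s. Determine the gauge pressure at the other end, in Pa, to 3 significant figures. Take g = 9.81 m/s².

Continuity gives A₁v₁ = A₂v₂, so v₂ = (487 cm²)/(196 cm²) × 1.50 m/s = 3.73 m/s.
Bernoulli: P₁ + ½ρv₁² + ρg h₁ = P₂ + ½ρv₂² + ρg h₂, so P₂ = P₁ + ½ρ(v₁² − v₂²) − ρg(h₂ − h₁).
P₂ = 284000 + ½·1260·(1.50² − 3.73²) − 1260·9.81·(+14.7) = 284000 + (-7330) − (182000) = 95000 Pa.

P₂ ≈ 95000 Pa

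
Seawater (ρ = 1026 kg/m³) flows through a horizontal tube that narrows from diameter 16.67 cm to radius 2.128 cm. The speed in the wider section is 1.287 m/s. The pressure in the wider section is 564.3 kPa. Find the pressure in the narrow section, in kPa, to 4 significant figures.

P₂ = 365.2 kPa

The volume flow rate is constant, so v₂ = (A₁/A₂)v₁ = (218.3/14.23)·1.287 = 19.74 m/s.
Along the horizontal streamline, P + ½ρv² is constant.
P₂ = P₁ − ½ρ(v₂² − v₁²) = 564300 − ½·1026·(19.74² − 1.287²) = 564300 − 199100 = 365200 Pa.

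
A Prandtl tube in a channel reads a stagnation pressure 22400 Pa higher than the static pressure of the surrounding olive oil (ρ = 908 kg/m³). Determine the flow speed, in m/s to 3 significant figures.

The dynamic pressure equals the rise in static pressure at the stagnation point: ΔP = ½ρv².
v = √(2ΔP/ρ) = √(2·22400/908) = 7.02 m/s.

v ≈ 7.02 m/s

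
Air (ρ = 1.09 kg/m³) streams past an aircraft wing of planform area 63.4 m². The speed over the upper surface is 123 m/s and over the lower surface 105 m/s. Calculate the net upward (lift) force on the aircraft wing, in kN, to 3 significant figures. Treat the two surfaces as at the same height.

F ≈ 142 kN

With equal heights on the two surfaces, Bernoulli gives P_lower − P_upper = ½ρ(v_upper² − v_lower²).
ΔP = ½·1.09·(123² − 105²) = 2240 Pa.
Lift = ΔP · A = 2240 × 63.4 = 142000 N.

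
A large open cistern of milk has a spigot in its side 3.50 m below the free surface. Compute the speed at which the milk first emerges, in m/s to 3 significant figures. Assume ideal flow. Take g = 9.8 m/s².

Bernoulli from surface to hole (P equal, v_surface ≈ 0): v = √(2gh) = √(2×9.8×3.50) = 8.28 m/s.

8.28 m/s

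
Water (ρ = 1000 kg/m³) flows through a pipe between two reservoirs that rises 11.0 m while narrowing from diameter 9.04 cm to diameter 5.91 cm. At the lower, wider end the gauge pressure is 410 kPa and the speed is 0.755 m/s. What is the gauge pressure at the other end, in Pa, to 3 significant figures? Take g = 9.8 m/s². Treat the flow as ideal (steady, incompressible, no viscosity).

P₂ ≈ 301000 Pa

By continuity, v₂ = v₁·A₁/A₂ = 0.755·(64.2/27.4) = 1.77 m/s.
Applying Bernoulli between the two ends and solving for P₂: P₂ = P₁ + ½ρ(v₁² − v₂²) − ρgΔh.
P₂ = 410000 + ½·1000·(0.755² − 1.77²) − 1000·9.8·(+11.0) = 410000 + (-1280) − (108000) = 301000 Pa.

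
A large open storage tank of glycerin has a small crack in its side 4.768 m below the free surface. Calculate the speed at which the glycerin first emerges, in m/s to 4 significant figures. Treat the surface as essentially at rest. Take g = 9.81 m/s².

9.672 m/s

Bernoulli from surface to hole (P equal, v_surface ≈ 0): v = √(2gh) = √(2×9.81×4.768) = 9.672 m/s.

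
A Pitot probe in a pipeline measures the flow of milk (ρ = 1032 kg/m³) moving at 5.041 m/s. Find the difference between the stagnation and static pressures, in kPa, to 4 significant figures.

ΔP ≈ 13.11 kPa

At the stagnation point the flow is brought to rest, so Bernoulli gives P_stag − P_static = ½ρv².
ΔP = ½·1032·5.041² = 13110 Pa.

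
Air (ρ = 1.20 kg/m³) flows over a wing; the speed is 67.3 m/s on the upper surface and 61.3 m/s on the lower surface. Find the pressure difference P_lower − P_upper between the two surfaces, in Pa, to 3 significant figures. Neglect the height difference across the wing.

With negligible Δh, P + ½ρv² is constant, so P_low − P_up = ½ρ(v_up² − v_low²).
ΔP = ½·1.20·(67.3² − 61.3²) = 463 Pa.

ΔP ≈ 463 Pa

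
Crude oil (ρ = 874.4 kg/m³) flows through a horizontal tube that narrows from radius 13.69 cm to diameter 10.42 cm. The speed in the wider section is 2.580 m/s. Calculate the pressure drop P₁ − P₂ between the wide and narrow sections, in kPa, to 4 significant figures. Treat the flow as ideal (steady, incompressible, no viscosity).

ΔP ≈ 135.8 kPa

By continuity, v₂ = v₁·A₁/A₂ = 2.580·(588.8/85.28) = 17.81 m/s.
The pipe is horizontal, so Bernoulli reduces to P₁ + ½ρv₁² = P₂ + ½ρv₂².
P₁ − P₂ = ½·874.4·(17.81² − 2.580²) = ½·874.4·310.7 = 135800 Pa.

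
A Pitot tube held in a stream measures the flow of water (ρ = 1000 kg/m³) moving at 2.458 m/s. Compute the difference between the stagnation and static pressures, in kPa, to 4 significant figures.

At the stagnation point the flow is brought to rest, so Bernoulli gives P_stag − P_static = ½ρv².
ΔP = ½·1000·2.458² = 3021 Pa.

ΔP ≈ 3.021 kPa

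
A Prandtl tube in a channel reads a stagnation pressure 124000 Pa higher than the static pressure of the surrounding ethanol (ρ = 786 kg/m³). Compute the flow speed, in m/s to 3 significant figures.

The dynamic pressure equals the rise in static pressure at the stagnation point: ΔP = ½ρv².
v = √(2ΔP/ρ) = √(2·124000/786) = 17.8 m/s.

v ≈ 17.8 m/s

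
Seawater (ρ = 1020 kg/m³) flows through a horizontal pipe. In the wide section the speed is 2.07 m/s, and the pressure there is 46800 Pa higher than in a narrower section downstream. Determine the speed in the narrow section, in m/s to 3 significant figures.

Horizontal Bernoulli: P₁ + ½ρv₁² = P₂ + ½ρv₂², so v₂² = v₁² + 2(P₁ − P₂)/ρ.
v₂ = √(2.07² + 2·46800/1020) = √(4.28 + 91.8) = 9.80 m/s.

v₂ ≈ 9.80 m/s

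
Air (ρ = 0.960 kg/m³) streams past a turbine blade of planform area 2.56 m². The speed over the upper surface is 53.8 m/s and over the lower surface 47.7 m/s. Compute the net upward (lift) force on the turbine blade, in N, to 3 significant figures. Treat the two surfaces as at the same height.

The faster flow above has the lower pressure; Bernoulli (same height) gives ΔP = ½ρ(v_up² − v_low²).
ΔP = ½·0.960·(53.8² − 47.7²) = 297 Pa.
Lift = ΔP · A = 297 × 2.56 = 761 N.

F = 761 N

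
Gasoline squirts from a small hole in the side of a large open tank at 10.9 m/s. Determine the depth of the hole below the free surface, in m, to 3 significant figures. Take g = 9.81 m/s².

h ≈ 6.06 m

Torricelli: v = √(2gh), so h = v²/(2g).
h = 10.9²/(2·9.81) = 119/19.62 = 6.06 m.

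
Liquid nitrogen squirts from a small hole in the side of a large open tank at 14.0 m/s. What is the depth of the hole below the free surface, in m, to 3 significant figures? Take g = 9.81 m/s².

h ≈ 9.99 m

Torricelli: v = √(2gh), so h = v²/(2g).
h = 14.0²/(2·9.81) = 196/19.62 = 9.99 m.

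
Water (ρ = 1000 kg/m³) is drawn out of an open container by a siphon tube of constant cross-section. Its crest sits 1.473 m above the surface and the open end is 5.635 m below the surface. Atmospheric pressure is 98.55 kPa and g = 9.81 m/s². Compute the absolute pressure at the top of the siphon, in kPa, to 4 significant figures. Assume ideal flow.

The outlet speed comes from Torricelli: v = √(2g·5.635) = 10.51 m/s.
With constant cross-section the crest speed equals v; applying Bernoulli from the surface up to the crest, P_top = P_atm − ½ρv² − ρg·h_top.
P_top = 98550 − ½·1000·10.51² − 1000·9.81·1.473 = 28820 Pa.

28.82 kPa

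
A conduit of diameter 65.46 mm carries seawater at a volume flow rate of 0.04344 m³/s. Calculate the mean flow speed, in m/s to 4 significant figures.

v ≈ 12.91 m/s

Q = 0.04344 m³/s = 0.04344 m³/s.
v = Q/A = 0.04344 / 0.003365 = 12.91 m/s.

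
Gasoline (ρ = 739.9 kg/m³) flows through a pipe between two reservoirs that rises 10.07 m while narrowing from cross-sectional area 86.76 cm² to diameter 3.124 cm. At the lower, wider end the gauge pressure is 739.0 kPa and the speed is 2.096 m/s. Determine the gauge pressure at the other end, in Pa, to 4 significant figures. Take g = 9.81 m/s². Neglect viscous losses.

By continuity, v₂ = v₁·A₁/A₂ = 2.096·(86.76/7.665) = 23.72 m/s.
Bernoulli: P₁ + ½ρv₁² + ρg h₁ = P₂ + ½ρv₂² + ρg h₂, so P₂ = P₁ + ½ρ(v₁² − v₂²) − ρg(h₂ − h₁).
P₂ = 739000 + ½·739.9·(2.096² − 23.72²) − 739.9·9.81·(+10.07) = 739000 + (-206600) − (73090) = 459300 Pa.

P₂ ≈ 459300 Pa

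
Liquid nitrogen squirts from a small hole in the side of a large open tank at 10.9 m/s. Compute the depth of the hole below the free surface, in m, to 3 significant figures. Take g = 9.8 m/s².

6.06 m

Torricelli: v = √(2gh), so h = v²/(2g).
h = 10.9²/(2·9.8) = 119/19.60 = 6.06 m.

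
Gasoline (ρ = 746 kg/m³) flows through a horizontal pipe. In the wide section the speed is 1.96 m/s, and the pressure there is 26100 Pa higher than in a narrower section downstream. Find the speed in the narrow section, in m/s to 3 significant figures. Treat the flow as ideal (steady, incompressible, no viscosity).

Along the level pipe P + ½ρv² is conserved, hence v₂² = v₁² + 2(P₁ − P₂)/ρ.
v₂ = √(1.96² + 2·26100/746) = √(3.84 + 70.0) = 8.59 m/s.

v₂ ≈ 8.59 m/s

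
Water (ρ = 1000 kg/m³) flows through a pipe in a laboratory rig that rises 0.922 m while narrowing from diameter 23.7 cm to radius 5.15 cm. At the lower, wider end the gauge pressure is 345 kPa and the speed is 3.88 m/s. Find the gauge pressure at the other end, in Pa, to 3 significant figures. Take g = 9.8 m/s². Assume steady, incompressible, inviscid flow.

P₂ ≈ 132000 Pa

Continuity gives A₁v₁ = A₂v₂, so v₂ = (441 cm²)/(83.3 cm²) × 3.88 m/s = 20.5 m/s.
Energy conservation along the streamline gives P₂ = P₁ − ½ρ(v₂² − v₁²) − ρg(h₂ − h₁).
P₂ = 345000 + ½·1000·(3.88² − 20.5²) − 1000·9.8·(+0.922) = 345000 + (-203000) − (9040) = 132000 Pa.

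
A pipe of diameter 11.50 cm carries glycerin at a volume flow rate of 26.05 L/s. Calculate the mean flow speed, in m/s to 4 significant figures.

Q = 26.05 L/s = 0.02605 m³/s.
v = Q/A = 0.02605 / 0.01039 = 2.508 m/s.

v = 2.508 m/s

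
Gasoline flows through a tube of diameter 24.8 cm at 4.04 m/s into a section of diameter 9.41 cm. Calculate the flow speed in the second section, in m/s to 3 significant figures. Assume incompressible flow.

v₂ ≈ 28.1 m/s

The volume flow rate is constant, so v₂ = (A₁/A₂)v₁ = (483/69.5)·4.04 = 28.1 m/s.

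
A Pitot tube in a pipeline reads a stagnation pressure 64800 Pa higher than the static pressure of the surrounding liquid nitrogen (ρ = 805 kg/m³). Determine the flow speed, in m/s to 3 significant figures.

12.7 m/s

At the stagnation point the flow is brought to rest, so Bernoulli gives P_stag − P_static = ½ρv².
v = √(2ΔP/ρ) = √(2·64800/805) = 12.7 m/s.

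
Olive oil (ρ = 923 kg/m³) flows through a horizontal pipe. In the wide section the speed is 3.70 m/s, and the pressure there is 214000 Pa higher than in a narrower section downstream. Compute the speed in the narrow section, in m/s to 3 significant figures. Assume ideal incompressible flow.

21.8 m/s

Along the level pipe P + ½ρv² is conserved, hence v₂² = v₁² + 2(P₁ − P₂)/ρ.
v₂ = √(3.70² + 2·214000/923) = √(13.7 + 464) = 21.8 m/s.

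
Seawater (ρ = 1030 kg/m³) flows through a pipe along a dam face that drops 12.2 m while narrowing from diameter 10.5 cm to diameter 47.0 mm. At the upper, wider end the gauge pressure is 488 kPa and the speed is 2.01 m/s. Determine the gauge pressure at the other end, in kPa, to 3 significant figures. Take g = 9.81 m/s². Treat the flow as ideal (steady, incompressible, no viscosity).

Mass conservation (A₁v₁ = A₂v₂) gives v₂ = 2.01 × 86.6/17.3 = 10.0 m/s.
Applying Bernoulli between the two ends and solving for P₂: P₂ = P₁ + ½ρ(v₁² − v₂²) − ρgΔh.
P₂ = 488000 + ½·1030·(2.01² − 10.0²) − 1030·9.81·(−12.2) = 488000 + (-49700) − (-123000) = 562000 Pa.

562 kPa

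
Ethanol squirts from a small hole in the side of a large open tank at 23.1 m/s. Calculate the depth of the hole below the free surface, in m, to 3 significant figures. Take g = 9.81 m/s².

Torricelli: v = √(2gh), so h = v²/(2g).
h = 23.1²/(2·9.81) = 534/19.62 = 27.2 m.

27.2 m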